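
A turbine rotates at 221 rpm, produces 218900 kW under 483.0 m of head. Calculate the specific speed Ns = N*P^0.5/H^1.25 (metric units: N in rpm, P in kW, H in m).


Ns = 221 * 218900^0.5 / 483.0^1.25 = 45.6648


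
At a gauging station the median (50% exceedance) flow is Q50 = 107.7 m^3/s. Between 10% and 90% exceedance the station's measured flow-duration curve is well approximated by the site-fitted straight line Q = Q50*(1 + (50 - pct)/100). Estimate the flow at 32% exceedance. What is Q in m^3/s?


Q = 107.7 * (1 + (50 - 32)/100) = 127.0860 m^3/s


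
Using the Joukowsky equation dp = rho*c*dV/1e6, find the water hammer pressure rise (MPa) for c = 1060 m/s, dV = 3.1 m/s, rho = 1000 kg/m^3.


dp = 1000 * 1060 * 3.1 / 1e6 = 3.2860 MPa


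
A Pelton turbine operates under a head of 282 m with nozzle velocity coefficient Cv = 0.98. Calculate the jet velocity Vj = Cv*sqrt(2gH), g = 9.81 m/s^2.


Vj = 0.98 * sqrt(2*9.81*282) = 72.8954 m/s


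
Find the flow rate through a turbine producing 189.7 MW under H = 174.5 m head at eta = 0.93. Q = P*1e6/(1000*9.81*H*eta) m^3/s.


Q = 189.7 * 1e6 / (1000 * 9.81 * 174.5 * 0.93) = 119.1571 m^3/s


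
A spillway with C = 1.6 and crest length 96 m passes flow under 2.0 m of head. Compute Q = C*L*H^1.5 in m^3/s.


Q = 1.6 * 96 * 2.0^1.5 = 434.4464 m^3/s


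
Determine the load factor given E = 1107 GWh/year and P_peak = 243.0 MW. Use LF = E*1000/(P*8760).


LF = 1107 * 1000 / (243.0 * 8760) = 0.5200


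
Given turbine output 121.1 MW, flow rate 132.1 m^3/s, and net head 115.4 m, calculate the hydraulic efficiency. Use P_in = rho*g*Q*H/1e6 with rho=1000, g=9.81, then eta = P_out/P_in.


P_in = 1000 * 9.81 * 132.1 * 115.4 / 1e6 = 149.5470 MW
eta = 121.1 / 149.5470 = 0.8098


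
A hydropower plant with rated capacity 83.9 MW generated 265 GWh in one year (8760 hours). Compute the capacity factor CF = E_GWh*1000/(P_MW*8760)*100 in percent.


CF = 265 * 1000 / (83.9 * 8760) * 100 = 36.0562 %


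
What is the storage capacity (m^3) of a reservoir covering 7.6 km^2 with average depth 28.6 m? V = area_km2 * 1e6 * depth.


V = 7.6 * 1e6 * 28.6 = 2.1736e+08 m^3


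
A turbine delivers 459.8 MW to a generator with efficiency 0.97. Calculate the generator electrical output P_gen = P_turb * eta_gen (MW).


P_gen = 459.8 * 0.97 = 446.0060 MW


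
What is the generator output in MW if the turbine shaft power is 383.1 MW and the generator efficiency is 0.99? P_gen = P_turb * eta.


P_gen = 383.1 * 0.99 = 379.2690 MW


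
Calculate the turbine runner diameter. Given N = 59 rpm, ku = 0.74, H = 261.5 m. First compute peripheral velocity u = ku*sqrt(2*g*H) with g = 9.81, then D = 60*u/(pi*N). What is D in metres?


u = 0.74 * sqrt(2*9.81*261.5) = 53.0050 m/s
D = 60 * 53.0050 / (pi * 59) = 17.1580 m


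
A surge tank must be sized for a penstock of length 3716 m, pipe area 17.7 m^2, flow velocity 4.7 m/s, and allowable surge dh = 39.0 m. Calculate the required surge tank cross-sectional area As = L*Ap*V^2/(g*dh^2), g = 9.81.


As = 3716 * 17.7 * 4.7^2 / (9.81 * 39.0^2) = 97.3748 m^2


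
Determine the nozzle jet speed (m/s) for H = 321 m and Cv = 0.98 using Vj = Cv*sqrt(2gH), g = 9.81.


Vj = 0.98 * sqrt(2*9.81*321) = 77.7729 m/s


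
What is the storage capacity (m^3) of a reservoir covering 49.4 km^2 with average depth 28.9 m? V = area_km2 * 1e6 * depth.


V = 49.4 * 1e6 * 28.9 = 1.4277e+09 m^3


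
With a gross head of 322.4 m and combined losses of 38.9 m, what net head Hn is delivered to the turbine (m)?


Hn = 322.4 - 38.9 = 283.5000 m


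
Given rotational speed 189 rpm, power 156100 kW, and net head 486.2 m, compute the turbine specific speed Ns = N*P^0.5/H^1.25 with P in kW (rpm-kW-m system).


Ns = 189 * 156100^0.5 / 486.2^1.25 = 32.7073


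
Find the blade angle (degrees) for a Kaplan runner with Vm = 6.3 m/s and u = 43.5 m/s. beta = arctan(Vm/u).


beta = arctan(6.3 / 43.5) = 8.2407 degrees


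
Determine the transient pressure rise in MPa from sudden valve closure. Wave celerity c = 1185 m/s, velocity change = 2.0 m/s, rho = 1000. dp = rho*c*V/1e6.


dp = 1000 * 1185 * 2.0 / 1e6 = 2.3700 MPa


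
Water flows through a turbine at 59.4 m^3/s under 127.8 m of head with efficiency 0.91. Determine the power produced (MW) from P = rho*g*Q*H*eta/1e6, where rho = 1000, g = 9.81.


P = 1000 * 9.81 * 59.4 * 127.8 * 0.91 / 1e6 = 67.7685 MW


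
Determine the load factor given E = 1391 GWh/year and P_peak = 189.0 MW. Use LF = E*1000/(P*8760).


LF = 1391 * 1000 / (189.0 * 8760) = 0.8402


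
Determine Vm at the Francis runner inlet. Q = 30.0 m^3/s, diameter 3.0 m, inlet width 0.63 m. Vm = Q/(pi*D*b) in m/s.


Vm = 30.0 / (pi * 3.0 * 0.63) = 5.0525 m/s


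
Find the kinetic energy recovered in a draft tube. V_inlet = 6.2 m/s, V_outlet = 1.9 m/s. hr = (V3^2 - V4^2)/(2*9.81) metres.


hr = (6.2^2 - 1.9^2) / (2*9.81) = 1.7752 m


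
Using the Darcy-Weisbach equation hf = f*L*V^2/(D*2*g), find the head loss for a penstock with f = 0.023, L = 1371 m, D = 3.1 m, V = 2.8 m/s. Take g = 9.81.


hf = 0.023 * 1371 * 2.8^2 / (3.1 * 2 * 9.81) = 4.0646 m


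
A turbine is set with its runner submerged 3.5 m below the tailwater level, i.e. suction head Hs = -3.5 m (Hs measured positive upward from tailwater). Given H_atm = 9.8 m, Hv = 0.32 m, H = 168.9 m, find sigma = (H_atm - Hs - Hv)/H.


sigma = (9.8 - (-3.5) - 0.32) / 168.9 = 0.0769


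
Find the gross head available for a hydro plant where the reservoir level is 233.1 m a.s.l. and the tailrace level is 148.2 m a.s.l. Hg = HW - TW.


Hg = 233.1 - 148.2 = 84.9000 m


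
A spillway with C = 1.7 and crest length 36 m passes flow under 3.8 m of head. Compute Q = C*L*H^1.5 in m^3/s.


Q = 1.7 * 36 * 3.8^1.5 = 453.3429 m^3/s


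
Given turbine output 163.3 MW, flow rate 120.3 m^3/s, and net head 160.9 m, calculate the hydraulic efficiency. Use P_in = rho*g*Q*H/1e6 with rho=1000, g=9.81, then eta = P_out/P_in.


P_in = 1000 * 9.81 * 120.3 * 160.9 / 1e6 = 189.8850 MW
eta = 163.3 / 189.8850 = 0.8600


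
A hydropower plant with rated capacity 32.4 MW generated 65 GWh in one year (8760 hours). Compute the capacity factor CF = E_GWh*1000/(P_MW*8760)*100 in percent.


CF = 65 * 1000 / (32.4 * 8760) * 100 = 22.9015 %


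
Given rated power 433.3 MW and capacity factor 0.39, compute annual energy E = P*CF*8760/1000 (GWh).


E = 433.3 * 0.39 * 8760 / 1000 = 1480.3261 GWh


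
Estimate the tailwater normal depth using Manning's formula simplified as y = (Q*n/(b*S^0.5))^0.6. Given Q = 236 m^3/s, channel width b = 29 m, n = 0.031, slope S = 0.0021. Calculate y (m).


y = (236 * 0.031 / (29 * 0.0021^0.5))^0.6 = 2.7827 m


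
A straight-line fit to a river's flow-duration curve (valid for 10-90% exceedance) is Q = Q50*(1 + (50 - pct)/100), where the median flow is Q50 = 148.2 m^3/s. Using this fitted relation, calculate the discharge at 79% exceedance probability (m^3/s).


Q = 148.2 * (1 + (50 - 79)/100) = 105.2220 m^3/s


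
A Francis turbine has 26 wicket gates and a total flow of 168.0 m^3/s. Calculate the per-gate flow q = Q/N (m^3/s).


q = 168.0 / 26 = 6.4615 m^3/s


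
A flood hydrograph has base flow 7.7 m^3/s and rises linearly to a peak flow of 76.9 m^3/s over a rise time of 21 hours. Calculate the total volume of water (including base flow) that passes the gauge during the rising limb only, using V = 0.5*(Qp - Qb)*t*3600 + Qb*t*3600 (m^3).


V = 0.5*(76.9 - 7.7)*21*3600 + 7.7*21*3600 = 3.1979e+06 m^3


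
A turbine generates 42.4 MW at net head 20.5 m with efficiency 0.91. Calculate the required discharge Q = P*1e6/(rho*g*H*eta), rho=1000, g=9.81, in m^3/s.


Q = 42.4 * 1e6 / (1000 * 9.81 * 20.5 * 0.91) = 231.6870 m^3/s


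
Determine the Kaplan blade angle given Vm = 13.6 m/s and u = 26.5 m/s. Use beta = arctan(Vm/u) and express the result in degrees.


beta = arctan(13.6 / 26.5) = 27.1672 degrees


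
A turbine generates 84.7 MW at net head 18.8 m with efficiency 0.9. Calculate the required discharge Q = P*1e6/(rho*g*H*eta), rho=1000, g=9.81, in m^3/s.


Q = 84.7 * 1e6 / (1000 * 9.81 * 18.8 * 0.9) = 510.2865 m^3/s


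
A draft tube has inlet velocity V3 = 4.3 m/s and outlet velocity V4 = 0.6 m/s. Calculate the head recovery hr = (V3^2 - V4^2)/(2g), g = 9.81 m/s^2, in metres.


hr = (4.3^2 - 0.6^2) / (2*9.81) = 0.9241 m


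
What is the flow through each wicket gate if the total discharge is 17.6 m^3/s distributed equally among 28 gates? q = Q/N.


q = 17.6 / 28 = 0.6286 m^3/s


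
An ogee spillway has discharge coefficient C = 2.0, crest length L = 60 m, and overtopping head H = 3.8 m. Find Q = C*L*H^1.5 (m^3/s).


Q = 2.0 * 60 * 3.8^1.5 = 888.9076 m^3/s


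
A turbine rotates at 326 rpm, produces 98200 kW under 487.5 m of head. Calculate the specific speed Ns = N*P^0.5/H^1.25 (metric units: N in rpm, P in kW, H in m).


Ns = 326 * 98200^0.5 / 487.5^1.25 = 44.5969


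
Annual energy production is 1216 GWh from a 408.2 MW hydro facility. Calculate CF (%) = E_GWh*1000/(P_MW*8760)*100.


CF = 1216 * 1000 / (408.2 * 8760) * 100 = 34.0061 %


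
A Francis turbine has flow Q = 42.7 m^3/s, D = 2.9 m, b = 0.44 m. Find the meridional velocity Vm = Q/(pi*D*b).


Vm = 42.7 / (pi * 2.9 * 0.44) = 10.6519 m/s


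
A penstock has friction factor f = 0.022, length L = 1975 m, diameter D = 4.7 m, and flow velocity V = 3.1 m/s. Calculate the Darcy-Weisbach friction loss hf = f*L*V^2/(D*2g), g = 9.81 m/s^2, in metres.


hf = 0.022 * 1975 * 3.1^2 / (4.7 * 2 * 9.81) = 4.5281 m


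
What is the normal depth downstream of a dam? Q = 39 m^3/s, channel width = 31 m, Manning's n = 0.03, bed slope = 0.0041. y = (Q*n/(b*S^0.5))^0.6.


y = (39 * 0.03 / (31 * 0.0041^0.5))^0.6 = 0.7282 m


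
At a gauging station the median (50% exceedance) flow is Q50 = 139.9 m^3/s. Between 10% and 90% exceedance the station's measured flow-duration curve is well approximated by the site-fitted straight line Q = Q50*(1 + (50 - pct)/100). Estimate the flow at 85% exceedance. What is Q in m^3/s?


Q = 139.9 * (1 + (50 - 85)/100) = 90.9350 m^3/s


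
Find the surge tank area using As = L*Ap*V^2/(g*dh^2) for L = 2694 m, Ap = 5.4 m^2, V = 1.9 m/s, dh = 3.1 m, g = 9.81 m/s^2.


As = 2694 * 5.4 * 1.9^2 / (9.81 * 3.1^2) = 557.0654 m^2


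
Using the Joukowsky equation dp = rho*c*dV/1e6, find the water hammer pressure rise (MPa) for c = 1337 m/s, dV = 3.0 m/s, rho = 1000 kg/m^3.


dp = 1000 * 1337 * 3.0 / 1e6 = 4.0110 MPa


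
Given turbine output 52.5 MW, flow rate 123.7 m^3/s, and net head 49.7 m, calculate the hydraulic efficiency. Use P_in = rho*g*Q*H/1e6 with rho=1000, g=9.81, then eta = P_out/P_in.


P_in = 1000 * 9.81 * 123.7 * 49.7 / 1e6 = 60.3108 MW
eta = 52.5 / 60.3108 = 0.8705


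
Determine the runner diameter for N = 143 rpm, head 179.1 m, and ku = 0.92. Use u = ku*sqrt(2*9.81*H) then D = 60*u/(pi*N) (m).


u = 0.92 * sqrt(2*9.81*179.1) = 54.5362 m/s
D = 60 * 54.5362 / (pi * 143) = 7.2837 m


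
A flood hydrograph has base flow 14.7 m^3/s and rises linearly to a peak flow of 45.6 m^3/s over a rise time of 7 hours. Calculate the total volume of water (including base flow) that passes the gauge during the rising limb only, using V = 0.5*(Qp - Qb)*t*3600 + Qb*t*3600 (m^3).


V = 0.5*(45.6 - 14.7)*7*3600 + 14.7*7*3600 = 759780.0000 m^3


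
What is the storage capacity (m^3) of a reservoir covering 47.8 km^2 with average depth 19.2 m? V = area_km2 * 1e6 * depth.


V = 47.8 * 1e6 * 19.2 = 9.1776e+08 m^3


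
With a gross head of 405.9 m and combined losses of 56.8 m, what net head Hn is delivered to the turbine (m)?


Hn = 405.9 - 56.8 = 349.1000 m


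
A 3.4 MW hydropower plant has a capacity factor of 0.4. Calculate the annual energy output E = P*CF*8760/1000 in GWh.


E = 3.4 * 0.4 * 8760 / 1000 = 11.9136 GWh


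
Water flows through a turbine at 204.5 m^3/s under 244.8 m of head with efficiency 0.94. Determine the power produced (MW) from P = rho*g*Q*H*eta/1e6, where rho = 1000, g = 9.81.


P = 1000 * 9.81 * 204.5 * 244.8 * 0.94 / 1e6 = 461.6380 MW


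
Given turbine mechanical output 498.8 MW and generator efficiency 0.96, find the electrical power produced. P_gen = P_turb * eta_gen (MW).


P_gen = 498.8 * 0.96 = 478.8480 MW


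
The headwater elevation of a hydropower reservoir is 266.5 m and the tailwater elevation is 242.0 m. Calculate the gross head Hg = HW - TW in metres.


Hg = 266.5 - 242.0 = 24.5000 m


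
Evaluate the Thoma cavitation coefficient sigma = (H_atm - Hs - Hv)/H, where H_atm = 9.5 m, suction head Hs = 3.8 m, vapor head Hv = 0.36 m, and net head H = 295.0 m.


sigma = (9.5 - 3.8 - 0.36) / 295.0 = 0.0181


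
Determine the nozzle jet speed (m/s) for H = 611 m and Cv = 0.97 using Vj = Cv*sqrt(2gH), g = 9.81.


Vj = 0.97 * sqrt(2*9.81*611) = 106.2042 m/s


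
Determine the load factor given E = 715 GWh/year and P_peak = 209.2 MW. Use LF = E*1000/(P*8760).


LF = 715 * 1000 / (209.2 * 8760) = 0.3902


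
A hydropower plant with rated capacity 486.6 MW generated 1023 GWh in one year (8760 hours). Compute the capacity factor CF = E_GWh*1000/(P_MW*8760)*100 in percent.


CF = 1023 * 1000 / (486.6 * 8760) * 100 = 23.9993 %


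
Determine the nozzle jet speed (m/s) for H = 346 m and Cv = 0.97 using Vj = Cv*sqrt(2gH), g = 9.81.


Vj = 0.97 * sqrt(2*9.81*346) = 79.9207 m/s


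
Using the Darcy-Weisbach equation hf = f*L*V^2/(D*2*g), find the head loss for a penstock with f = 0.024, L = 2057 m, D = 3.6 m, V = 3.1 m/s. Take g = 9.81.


hf = 0.024 * 2057 * 3.1^2 / (3.6 * 2 * 9.81) = 6.7169 m


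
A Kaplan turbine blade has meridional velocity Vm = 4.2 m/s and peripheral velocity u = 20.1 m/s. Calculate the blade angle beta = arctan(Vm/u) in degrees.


beta = arctan(4.2 / 20.1) = 11.8024 degrees


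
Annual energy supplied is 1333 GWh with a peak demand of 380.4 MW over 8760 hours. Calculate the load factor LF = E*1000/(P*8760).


LF = 1333 * 1000 / (380.4 * 8760) = 0.4000


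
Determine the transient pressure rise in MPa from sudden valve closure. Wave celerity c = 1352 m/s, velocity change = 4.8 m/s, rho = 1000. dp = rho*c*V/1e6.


dp = 1000 * 1352 * 4.8 / 1e6 = 6.4896 MPa


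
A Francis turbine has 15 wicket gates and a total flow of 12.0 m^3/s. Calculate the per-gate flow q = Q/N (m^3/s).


q = 12.0 / 15 = 0.8000 m^3/s


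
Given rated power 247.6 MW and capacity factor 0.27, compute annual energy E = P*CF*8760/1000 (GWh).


E = 247.6 * 0.27 * 8760 / 1000 = 585.6235 GWh


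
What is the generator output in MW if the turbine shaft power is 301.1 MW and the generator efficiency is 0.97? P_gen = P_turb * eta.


P_gen = 301.1 * 0.97 = 292.0670 MW


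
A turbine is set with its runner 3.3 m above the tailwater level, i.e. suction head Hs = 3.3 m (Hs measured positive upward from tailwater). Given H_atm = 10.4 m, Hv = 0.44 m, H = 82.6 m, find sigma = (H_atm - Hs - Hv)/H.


sigma = (10.4 - 3.3 - 0.44) / 82.6 = 0.0806


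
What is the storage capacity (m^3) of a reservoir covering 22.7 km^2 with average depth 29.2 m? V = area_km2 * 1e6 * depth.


V = 22.7 * 1e6 * 29.2 = 6.6284e+08 m^3


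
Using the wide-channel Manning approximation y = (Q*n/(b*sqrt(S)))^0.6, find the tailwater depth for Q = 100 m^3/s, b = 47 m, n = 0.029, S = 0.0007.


y = (100 * 0.029 / (47 * 0.0007^0.5))^0.6 = 1.6621 m


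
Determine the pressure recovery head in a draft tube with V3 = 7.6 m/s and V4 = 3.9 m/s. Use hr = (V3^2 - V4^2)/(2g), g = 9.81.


hr = (7.6^2 - 3.9^2) / (2*9.81) = 2.1687 m


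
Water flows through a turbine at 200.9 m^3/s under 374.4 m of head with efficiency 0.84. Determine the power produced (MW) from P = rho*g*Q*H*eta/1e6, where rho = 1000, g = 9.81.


P = 1000 * 9.81 * 200.9 * 374.4 * 0.84 / 1e6 = 619.8178 MW


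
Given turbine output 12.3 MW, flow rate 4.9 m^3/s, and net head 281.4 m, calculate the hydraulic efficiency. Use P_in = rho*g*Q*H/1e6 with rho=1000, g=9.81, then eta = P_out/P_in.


P_in = 1000 * 9.81 * 4.9 * 281.4 / 1e6 = 13.5266 MW
eta = 12.3 / 13.5266 = 0.9093


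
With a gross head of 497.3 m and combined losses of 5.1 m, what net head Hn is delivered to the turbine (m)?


Hn = 497.3 - 5.1 = 492.2000 m


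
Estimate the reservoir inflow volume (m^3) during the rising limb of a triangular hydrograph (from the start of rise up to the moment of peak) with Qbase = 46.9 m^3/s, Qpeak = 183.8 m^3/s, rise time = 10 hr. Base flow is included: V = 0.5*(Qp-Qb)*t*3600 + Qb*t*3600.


V = 0.5*(183.8 - 46.9)*10*3600 + 46.9*10*3600 = 4.1526e+06 m^3


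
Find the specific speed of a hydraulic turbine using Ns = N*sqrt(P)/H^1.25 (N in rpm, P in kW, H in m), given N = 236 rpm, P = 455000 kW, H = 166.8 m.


Ns = 236 * 455000^0.5 / 166.8^1.25 = 265.5661


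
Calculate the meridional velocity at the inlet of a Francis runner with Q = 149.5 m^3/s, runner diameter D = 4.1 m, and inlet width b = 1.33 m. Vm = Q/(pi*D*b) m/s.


Vm = 149.5 / (pi * 4.1 * 1.33) = 8.7268 m/s


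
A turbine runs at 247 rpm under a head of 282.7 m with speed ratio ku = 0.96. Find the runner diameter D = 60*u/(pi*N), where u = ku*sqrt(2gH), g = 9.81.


u = 0.96 * sqrt(2*9.81*282.7) = 71.4963 m/s
D = 60 * 71.4963 / (pi * 247) = 5.5283 m


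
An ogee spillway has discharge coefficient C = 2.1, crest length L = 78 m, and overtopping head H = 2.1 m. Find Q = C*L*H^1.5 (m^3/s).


Q = 2.1 * 78 * 2.1^1.5 = 498.4744 m^3/s


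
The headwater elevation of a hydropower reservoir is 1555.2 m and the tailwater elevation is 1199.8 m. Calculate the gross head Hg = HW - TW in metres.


Hg = 1555.2 - 1199.8 = 355.4000 m


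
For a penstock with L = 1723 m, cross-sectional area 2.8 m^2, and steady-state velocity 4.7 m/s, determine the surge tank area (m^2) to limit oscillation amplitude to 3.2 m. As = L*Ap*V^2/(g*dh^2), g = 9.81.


As = 1723 * 2.8 * 4.7^2 / (9.81 * 3.2^2) = 1060.8893 m^2


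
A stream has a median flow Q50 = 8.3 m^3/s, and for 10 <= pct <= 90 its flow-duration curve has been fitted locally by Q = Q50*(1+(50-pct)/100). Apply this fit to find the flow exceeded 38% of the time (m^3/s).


Q = 8.3 * (1 + (50 - 38)/100) = 9.2960 m^3/s


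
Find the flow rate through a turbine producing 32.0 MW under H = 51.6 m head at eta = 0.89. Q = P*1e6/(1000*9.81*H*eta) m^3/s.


Q = 32.0 * 1e6 / (1000 * 9.81 * 51.6 * 0.89) = 71.0299 m^3/s


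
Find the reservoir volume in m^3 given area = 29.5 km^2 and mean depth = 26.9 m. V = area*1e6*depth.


V = 29.5 * 1e6 * 26.9 = 7.9355e+08 m^3


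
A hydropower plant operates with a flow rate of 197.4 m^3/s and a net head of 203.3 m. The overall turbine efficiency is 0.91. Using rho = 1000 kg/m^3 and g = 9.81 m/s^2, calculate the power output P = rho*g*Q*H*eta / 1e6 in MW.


P = 1000 * 9.81 * 197.4 * 203.3 * 0.91 / 1e6 = 358.2572 MW


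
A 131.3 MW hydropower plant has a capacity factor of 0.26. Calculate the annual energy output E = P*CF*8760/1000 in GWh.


E = 131.3 * 0.26 * 8760 / 1000 = 299.0489 GWh


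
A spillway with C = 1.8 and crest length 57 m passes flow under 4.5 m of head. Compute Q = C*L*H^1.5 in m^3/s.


Q = 1.8 * 57 * 4.5^1.5 = 979.4136 m^3/s


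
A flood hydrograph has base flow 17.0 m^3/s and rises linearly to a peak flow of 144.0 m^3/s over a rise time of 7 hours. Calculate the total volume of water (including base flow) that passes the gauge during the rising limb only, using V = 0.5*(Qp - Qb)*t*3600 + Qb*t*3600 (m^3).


V = 0.5*(144.0 - 17.0)*7*3600 + 17.0*7*3600 = 2.0286e+06 m^3


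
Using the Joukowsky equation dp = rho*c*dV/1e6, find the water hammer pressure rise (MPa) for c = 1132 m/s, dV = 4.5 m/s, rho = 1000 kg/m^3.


dp = 1000 * 1132 * 4.5 / 1e6 = 5.0940 MPa


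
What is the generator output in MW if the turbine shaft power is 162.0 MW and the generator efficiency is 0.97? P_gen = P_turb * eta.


P_gen = 162.0 * 0.97 = 157.1400 MW


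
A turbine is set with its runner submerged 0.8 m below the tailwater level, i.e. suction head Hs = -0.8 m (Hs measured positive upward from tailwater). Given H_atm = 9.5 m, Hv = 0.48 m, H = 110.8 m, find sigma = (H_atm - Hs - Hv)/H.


sigma = (9.5 - (-0.8) - 0.48) / 110.8 = 0.0886


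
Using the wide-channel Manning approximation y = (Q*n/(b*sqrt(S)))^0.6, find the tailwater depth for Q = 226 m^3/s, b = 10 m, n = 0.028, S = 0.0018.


y = (226 * 0.028 / (10 * 0.0018^0.5))^0.6 = 5.0603 m


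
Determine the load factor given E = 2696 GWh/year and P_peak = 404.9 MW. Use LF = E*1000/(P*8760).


LF = 2696 * 1000 / (404.9 * 8760) = 0.7601


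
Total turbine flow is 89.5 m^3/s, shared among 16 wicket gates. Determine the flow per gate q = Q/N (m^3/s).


q = 89.5 / 16 = 5.5938 m^3/s


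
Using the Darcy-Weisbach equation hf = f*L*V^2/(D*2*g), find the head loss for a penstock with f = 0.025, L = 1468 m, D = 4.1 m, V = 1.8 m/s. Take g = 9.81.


hf = 0.025 * 1468 * 1.8^2 / (4.1 * 2 * 9.81) = 1.4782 m


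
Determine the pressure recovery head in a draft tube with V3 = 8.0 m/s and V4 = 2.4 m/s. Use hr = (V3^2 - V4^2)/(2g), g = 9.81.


hr = (8.0^2 - 2.4^2) / (2*9.81) = 2.9684 m


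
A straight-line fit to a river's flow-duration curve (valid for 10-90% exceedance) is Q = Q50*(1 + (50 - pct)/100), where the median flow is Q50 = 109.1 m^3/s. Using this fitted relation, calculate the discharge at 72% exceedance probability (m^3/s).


Q = 109.1 * (1 + (50 - 72)/100) = 85.0980 m^3/s


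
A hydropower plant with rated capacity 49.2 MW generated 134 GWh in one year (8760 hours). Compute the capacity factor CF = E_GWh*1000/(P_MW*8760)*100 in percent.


CF = 134 * 1000 / (49.2 * 8760) * 100 = 31.0911 %


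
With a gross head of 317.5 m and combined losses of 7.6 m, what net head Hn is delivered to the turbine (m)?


Hn = 317.5 - 7.6 = 309.9000 m


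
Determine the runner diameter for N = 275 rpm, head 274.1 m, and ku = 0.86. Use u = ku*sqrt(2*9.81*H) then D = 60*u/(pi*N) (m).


u = 0.86 * sqrt(2*9.81*274.1) = 63.0670 m/s
D = 60 * 63.0670 / (pi * 275) = 4.3800 m


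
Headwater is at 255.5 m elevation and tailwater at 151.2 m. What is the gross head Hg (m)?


Hg = 255.5 - 151.2 = 104.3000 m


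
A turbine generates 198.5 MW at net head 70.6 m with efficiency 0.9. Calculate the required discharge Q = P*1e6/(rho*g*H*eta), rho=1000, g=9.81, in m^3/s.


Q = 198.5 * 1e6 / (1000 * 9.81 * 70.6 * 0.9) = 318.4522 m^3/s


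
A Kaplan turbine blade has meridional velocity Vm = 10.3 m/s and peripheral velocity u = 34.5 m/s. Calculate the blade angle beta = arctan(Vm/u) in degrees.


beta = arctan(10.3 / 34.5) = 16.6230 degrees


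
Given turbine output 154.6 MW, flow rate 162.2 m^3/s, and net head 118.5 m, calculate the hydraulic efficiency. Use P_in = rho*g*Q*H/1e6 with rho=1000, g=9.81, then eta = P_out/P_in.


P_in = 1000 * 9.81 * 162.2 * 118.5 / 1e6 = 188.5551 MW
eta = 154.6 / 188.5551 = 0.8199


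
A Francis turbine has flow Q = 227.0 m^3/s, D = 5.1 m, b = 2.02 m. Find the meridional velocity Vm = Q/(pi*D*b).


Vm = 227.0 / (pi * 5.1 * 2.02) = 7.0138 m/s


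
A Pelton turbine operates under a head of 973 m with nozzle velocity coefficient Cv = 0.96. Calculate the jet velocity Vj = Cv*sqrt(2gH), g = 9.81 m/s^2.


Vj = 0.96 * sqrt(2*9.81*973) = 132.6408 m/s


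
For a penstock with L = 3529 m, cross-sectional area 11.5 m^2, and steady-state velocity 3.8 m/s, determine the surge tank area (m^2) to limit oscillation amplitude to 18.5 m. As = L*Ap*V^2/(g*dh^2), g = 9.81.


As = 3529 * 11.5 * 3.8^2 / (9.81 * 18.5^2) = 174.5437 m^2


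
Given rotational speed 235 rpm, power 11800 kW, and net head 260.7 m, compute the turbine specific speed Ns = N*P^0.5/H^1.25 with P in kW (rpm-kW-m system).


Ns = 235 * 11800^0.5 / 260.7^1.25 = 24.3687


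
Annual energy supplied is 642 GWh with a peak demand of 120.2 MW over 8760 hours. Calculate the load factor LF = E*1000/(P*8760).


LF = 642 * 1000 / (120.2 * 8760) = 0.6097


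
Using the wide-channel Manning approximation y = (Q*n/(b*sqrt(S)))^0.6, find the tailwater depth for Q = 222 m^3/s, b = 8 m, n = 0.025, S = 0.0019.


y = (222 * 0.025 / (8 * 0.0019^0.5))^0.6 = 5.2613 m


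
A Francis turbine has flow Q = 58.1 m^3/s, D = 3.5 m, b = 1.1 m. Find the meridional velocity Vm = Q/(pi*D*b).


Vm = 58.1 / (pi * 3.5 * 1.1) = 4.8036 m/s


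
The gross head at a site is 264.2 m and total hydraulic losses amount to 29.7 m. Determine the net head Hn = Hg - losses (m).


Hn = 264.2 - 29.7 = 234.5000 m


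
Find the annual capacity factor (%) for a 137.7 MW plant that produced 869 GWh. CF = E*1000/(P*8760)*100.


CF = 869 * 1000 / (137.7 * 8760) * 100 = 72.0413 %


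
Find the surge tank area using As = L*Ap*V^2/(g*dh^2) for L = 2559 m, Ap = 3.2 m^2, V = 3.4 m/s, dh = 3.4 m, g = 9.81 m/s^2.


As = 2559 * 3.2 * 3.4^2 / (9.81 * 3.4^2) = 834.7401 m^2


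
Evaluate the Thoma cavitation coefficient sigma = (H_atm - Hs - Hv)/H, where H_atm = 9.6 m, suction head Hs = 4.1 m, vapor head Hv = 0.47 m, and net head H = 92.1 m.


sigma = (9.6 - 4.1 - 0.47) / 92.1 = 0.0546


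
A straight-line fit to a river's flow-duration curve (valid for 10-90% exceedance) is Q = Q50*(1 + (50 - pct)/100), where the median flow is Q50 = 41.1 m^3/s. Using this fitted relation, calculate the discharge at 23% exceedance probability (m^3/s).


Q = 41.1 * (1 + (50 - 23)/100) = 52.1970 m^3/s


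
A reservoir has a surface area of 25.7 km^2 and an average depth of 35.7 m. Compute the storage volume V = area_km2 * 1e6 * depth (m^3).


V = 25.7 * 1e6 * 35.7 = 9.1749e+08 m^3


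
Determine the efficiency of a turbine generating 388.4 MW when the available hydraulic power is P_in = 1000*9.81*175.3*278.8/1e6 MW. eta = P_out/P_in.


P_in = 1000 * 9.81 * 175.3 * 278.8 / 1e6 = 479.4504 MW
eta = 388.4 / 479.4504 = 0.8101


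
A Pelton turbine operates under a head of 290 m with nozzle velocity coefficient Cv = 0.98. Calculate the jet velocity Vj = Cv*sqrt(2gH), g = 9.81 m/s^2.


Vj = 0.98 * sqrt(2*9.81*290) = 73.9221 m/s


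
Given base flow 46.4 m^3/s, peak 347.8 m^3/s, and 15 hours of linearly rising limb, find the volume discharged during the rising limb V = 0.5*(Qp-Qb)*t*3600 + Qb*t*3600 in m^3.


V = 0.5*(347.8 - 46.4)*15*3600 + 46.4*15*3600 = 1.0643e+07 m^3


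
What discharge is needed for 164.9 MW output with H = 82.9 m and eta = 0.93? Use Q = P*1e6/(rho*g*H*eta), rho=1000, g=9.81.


Q = 164.9 * 1e6 / (1000 * 9.81 * 82.9 * 0.93) = 218.0290 m^3/s


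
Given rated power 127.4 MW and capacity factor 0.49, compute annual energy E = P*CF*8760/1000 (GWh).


E = 127.4 * 0.49 * 8760 / 1000 = 546.8518 GWh


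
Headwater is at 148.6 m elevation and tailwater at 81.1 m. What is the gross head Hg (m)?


Hg = 148.6 - 81.1 = 67.5000 m


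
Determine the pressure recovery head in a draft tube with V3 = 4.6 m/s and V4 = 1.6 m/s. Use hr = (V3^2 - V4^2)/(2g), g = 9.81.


hr = (4.6^2 - 1.6^2) / (2*9.81) = 0.9480 m


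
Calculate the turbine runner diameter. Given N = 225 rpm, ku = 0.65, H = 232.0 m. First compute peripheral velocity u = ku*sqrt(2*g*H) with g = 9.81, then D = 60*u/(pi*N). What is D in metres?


u = 0.65 * sqrt(2*9.81*232.0) = 43.8538 m/s
D = 60 * 43.8538 / (pi * 225) = 3.7224 m


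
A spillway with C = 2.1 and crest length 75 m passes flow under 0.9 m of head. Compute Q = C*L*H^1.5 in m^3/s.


Q = 2.1 * 75 * 0.9^1.5 = 134.4759 m^3/s


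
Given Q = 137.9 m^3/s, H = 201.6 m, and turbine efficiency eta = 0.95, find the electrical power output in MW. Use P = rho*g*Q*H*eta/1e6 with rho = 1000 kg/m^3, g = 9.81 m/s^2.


P = 1000 * 9.81 * 137.9 * 201.6 * 0.95 / 1e6 = 259.0881 MW


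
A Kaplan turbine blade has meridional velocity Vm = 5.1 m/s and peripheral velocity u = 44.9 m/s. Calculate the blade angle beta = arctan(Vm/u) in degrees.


beta = arctan(5.1 / 44.9) = 6.4802 degrees


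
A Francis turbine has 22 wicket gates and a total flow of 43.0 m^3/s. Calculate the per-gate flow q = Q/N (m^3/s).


q = 43.0 / 22 = 1.9545 m^3/s


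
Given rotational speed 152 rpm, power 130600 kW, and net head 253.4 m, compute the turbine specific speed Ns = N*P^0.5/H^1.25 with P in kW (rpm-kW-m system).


Ns = 152 * 130600^0.5 / 253.4^1.25 = 54.3322


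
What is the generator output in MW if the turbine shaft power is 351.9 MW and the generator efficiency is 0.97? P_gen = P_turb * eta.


P_gen = 351.9 * 0.97 = 341.3430 MW


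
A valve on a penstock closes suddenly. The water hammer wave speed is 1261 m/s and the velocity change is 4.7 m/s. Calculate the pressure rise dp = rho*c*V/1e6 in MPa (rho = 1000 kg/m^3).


dp = 1000 * 1261 * 4.7 / 1e6 = 5.9267 MPa


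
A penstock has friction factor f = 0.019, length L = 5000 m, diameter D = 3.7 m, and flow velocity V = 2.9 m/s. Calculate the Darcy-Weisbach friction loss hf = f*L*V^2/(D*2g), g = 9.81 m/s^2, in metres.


hf = 0.019 * 5000 * 2.9^2 / (3.7 * 2 * 9.81) = 11.0057 m


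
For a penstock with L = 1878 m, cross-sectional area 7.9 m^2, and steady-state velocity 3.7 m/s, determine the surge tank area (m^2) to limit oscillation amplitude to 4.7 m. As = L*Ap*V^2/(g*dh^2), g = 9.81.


As = 1878 * 7.9 * 3.7^2 / (9.81 * 4.7^2) = 937.2629 m^2


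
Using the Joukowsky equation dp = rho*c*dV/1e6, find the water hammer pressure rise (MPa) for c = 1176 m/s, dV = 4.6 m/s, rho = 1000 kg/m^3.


dp = 1000 * 1176 * 4.6 / 1e6 = 5.4096 MPa


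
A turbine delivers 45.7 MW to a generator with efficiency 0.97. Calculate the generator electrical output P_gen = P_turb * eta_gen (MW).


P_gen = 45.7 * 0.97 = 44.3290 MW


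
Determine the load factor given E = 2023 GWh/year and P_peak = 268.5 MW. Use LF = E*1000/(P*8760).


LF = 2023 * 1000 / (268.5 * 8760) = 0.8601


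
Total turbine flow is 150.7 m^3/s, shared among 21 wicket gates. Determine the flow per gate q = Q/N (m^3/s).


q = 150.7 / 21 = 7.1762 m^3/s


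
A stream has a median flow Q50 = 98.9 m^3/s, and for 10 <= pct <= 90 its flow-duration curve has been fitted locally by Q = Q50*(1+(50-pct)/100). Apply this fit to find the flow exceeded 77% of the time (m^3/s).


Q = 98.9 * (1 + (50 - 77)/100) = 72.1970 m^3/s


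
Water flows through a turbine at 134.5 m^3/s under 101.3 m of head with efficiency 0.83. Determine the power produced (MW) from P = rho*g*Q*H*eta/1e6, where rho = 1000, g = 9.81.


P = 1000 * 9.81 * 134.5 * 101.3 * 0.83 / 1e6 = 110.9376 MW


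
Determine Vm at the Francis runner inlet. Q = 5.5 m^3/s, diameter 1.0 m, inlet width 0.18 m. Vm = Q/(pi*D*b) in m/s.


Vm = 5.5 / (pi * 1.0 * 0.18) = 9.7261 m/s


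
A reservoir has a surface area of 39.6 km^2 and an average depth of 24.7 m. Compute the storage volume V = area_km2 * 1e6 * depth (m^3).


V = 39.6 * 1e6 * 24.7 = 9.7812e+08 m^3


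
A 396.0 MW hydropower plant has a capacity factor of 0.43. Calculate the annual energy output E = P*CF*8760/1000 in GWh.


E = 396.0 * 0.43 * 8760 / 1000 = 1491.6528 GWh


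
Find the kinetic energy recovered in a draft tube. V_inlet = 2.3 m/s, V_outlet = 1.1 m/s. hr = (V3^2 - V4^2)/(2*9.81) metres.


hr = (2.3^2 - 1.1^2) / (2*9.81) = 0.2080 m


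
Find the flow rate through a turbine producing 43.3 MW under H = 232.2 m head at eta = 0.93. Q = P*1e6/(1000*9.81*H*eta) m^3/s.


Q = 43.3 * 1e6 / (1000 * 9.81 * 232.2 * 0.93) = 20.4397 m^3/s


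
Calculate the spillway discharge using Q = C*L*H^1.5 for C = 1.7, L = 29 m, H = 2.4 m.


Q = 1.7 * 29 * 2.4^1.5 = 183.3006 m^3/s


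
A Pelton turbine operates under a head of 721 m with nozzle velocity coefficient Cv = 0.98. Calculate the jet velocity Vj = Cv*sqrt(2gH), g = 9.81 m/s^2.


Vj = 0.98 * sqrt(2*9.81*721) = 116.5583 m/s


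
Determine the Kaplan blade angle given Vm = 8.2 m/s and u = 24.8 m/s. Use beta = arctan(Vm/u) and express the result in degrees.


beta = arctan(8.2 / 24.8) = 18.2962 degrees


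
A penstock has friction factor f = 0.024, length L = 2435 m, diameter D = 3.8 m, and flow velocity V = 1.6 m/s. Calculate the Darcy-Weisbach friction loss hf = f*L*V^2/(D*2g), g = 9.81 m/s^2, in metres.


hf = 0.024 * 2435 * 1.6^2 / (3.8 * 2 * 9.81) = 2.0066 m


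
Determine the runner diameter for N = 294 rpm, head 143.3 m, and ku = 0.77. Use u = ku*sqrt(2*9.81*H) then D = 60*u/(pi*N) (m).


u = 0.77 * sqrt(2*9.81*143.3) = 40.8285 m/s
D = 60 * 40.8285 / (pi * 294) = 2.6523 m


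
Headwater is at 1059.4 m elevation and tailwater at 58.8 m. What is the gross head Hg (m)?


Hg = 1059.4 - 58.8 = 1000.6000 m


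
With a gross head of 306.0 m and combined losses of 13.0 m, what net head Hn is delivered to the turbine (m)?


Hn = 306.0 - 13.0 = 293.0000 m


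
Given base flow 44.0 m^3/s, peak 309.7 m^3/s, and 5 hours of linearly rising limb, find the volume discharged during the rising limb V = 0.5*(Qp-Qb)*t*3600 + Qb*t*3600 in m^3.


V = 0.5*(309.7 - 44.0)*5*3600 + 44.0*5*3600 = 3.1833e+06 m^3


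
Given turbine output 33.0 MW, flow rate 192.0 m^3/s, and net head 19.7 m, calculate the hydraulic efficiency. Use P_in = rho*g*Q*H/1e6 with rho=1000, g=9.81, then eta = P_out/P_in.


P_in = 1000 * 9.81 * 192.0 * 19.7 / 1e6 = 37.1053 MW
eta = 33.0 / 37.1053 = 0.8894


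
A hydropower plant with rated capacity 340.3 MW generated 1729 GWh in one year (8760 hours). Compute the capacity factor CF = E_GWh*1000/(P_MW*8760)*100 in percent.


CF = 1729 * 1000 / (340.3 * 8760) * 100 = 58.0001 %


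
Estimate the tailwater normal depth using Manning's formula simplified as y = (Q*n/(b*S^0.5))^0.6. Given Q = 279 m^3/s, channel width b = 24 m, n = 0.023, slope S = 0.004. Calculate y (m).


y = (279 * 0.023 / (24 * 0.004^0.5))^0.6 = 2.3750 m


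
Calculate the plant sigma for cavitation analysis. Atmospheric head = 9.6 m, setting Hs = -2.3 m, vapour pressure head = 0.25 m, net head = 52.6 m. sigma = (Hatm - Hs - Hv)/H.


sigma = (9.6 - (-2.3) - 0.25) / 52.6 = 0.2215


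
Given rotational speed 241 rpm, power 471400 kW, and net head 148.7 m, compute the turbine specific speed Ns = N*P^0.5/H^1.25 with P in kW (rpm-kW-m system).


Ns = 241 * 471400^0.5 / 148.7^1.25 = 318.6567


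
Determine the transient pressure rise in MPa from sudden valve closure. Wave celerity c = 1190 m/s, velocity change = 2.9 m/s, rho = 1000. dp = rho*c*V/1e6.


dp = 1000 * 1190 * 2.9 / 1e6 = 3.4510 MPa


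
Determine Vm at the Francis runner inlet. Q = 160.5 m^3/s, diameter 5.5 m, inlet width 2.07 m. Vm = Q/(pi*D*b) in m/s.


Vm = 160.5 / (pi * 5.5 * 2.07) = 4.4874 m/s


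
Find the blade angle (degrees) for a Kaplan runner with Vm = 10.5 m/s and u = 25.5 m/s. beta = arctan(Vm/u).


beta = arctan(10.5 / 25.5) = 22.3801 degrees


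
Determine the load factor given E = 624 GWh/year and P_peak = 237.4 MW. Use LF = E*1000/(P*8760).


LF = 624 * 1000 / (237.4 * 8760) = 0.3001


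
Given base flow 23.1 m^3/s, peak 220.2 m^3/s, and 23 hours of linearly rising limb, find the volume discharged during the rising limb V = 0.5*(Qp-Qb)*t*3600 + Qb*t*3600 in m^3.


V = 0.5*(220.2 - 23.1)*23*3600 + 23.1*23*3600 = 1.0073e+07 m^3


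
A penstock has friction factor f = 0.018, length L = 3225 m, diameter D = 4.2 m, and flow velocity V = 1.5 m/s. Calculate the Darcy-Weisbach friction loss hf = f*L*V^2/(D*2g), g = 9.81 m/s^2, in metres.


hf = 0.018 * 3225 * 1.5^2 / (4.2 * 2 * 9.81) = 1.5850 m


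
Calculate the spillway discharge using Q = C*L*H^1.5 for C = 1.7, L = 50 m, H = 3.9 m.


Q = 1.7 * 50 * 3.9^1.5 = 654.6600 m^3/s


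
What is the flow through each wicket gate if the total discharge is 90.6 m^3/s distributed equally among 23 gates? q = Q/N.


q = 90.6 / 23 = 3.9391 m^3/s


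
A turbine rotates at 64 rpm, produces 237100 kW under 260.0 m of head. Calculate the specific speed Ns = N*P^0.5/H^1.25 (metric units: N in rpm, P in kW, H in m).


Ns = 64 * 237100^0.5 / 260.0^1.25 = 29.8490


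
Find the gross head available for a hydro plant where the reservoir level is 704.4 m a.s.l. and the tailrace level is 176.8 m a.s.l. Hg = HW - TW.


Hg = 704.4 - 176.8 = 527.6000 m


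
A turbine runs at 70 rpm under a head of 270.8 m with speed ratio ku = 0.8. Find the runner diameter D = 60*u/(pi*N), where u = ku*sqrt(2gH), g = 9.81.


u = 0.8 * sqrt(2*9.81*270.8) = 58.3128 m/s
D = 60 * 58.3128 / (pi * 70) = 15.9099 m


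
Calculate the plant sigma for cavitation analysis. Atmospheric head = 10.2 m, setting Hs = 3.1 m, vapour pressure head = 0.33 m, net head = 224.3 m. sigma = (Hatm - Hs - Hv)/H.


sigma = (10.2 - 3.1 - 0.33) / 224.3 = 0.0302


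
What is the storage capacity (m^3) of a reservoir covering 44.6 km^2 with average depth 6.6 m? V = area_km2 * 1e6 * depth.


V = 44.6 * 1e6 * 6.6 = 2.9436e+08 m^3


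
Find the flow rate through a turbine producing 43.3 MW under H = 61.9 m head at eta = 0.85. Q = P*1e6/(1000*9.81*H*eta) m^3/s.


Q = 43.3 * 1e6 / (1000 * 9.81 * 61.9 * 0.85) = 83.8898 m^3/s


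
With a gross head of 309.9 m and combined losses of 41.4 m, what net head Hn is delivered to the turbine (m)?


Hn = 309.9 - 41.4 = 268.5000 m


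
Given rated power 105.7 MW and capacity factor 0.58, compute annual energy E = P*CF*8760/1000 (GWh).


E = 105.7 * 0.58 * 8760 / 1000 = 537.0406 GWh


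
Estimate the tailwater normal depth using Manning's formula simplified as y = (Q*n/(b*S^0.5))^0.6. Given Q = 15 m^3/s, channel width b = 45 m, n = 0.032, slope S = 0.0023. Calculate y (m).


y = (15 * 0.032 / (45 * 0.0023^0.5))^0.6 = 0.4058 m


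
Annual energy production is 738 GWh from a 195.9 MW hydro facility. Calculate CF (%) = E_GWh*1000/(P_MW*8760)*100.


CF = 738 * 1000 / (195.9 * 8760) * 100 = 43.0049 %


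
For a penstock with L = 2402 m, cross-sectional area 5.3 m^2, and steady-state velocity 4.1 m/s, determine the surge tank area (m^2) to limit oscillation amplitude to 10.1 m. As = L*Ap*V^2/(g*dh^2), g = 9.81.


As = 2402 * 5.3 * 4.1^2 / (9.81 * 10.1^2) = 213.8478 m^2


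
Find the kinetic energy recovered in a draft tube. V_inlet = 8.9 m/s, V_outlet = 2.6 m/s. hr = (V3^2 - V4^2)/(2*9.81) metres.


hr = (8.9^2 - 2.6^2) / (2*9.81) = 3.6927 m


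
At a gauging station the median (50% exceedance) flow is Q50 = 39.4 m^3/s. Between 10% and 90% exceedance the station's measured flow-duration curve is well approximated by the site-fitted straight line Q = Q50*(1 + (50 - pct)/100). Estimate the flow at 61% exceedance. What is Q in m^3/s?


Q = 39.4 * (1 + (50 - 61)/100) = 35.0660 m^3/s


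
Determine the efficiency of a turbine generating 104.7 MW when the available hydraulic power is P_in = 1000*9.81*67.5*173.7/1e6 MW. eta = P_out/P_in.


P_in = 1000 * 9.81 * 67.5 * 173.7 / 1e6 = 115.0198 MW
eta = 104.7 / 115.0198 = 0.9103


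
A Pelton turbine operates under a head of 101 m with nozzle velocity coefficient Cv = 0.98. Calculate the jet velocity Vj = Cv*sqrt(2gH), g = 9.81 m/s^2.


Vj = 0.98 * sqrt(2*9.81*101) = 43.6251 m/s


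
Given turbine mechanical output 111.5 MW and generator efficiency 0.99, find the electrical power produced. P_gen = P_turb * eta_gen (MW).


P_gen = 111.5 * 0.99 = 110.3850 MW


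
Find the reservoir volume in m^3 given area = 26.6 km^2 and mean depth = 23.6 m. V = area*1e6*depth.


V = 26.6 * 1e6 * 23.6 = 6.2776e+08 m^3


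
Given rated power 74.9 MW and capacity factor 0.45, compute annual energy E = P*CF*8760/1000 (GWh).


E = 74.9 * 0.45 * 8760 / 1000 = 295.2558 GWh
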